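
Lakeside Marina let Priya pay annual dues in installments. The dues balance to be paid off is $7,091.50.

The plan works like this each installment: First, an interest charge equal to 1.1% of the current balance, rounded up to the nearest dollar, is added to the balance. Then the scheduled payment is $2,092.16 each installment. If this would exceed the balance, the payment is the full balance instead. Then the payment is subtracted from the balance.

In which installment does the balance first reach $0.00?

# | Opening | Interest | Payment | End bal
1 | $7,091.50 | $79.00 | $2,092.16 | $5,078.34
2 | $5,078.34 | $56.00 | $2,092.16 | $3,042.18
3 | $3,042.18 | $34.00 | $2,092.16 | $984.02
4 | $984.02 | $11.00 | $995.02 | $0.00
Balance reaches $0.00 in installment 4.

4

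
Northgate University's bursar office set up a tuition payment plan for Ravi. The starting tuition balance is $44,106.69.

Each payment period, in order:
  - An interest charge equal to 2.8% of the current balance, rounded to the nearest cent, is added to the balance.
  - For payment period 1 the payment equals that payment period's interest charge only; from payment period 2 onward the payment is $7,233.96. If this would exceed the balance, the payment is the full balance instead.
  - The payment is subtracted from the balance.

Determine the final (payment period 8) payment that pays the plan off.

$5,651.14

Payment period 1: $44,106.69 +$1,234.99 interest = $45,341.68; pay $1,234.99 → $44,106.69
Payment period 2: $44,106.69 +$1,234.99 interest = $45,341.68; pay $7,233.96 → $38,107.72
Payment period 3: $38,107.72 +$1,067.02 interest = $39,174.74; pay $7,233.96 → $31,940.78
Payment period 4: $31,940.78 +$894.34 interest = $32,835.12; pay $7,233.96 → $25,601.16
Payment period 5: $25,601.16 +$716.83 interest = $26,317.99; pay $7,233.96 → $19,084.03
Payment period 6: $19,084.03 +$534.35 interest = $19,618.38; pay $7,233.96 → $12,384.42
Payment period 7: $12,384.42 +$346.76 interest = $12,731.18; pay $7,233.96 → $5,497.22
Payment period 8: $5,497.22 +$153.92 interest = $5,651.14; pay $5,651.14 → $0.00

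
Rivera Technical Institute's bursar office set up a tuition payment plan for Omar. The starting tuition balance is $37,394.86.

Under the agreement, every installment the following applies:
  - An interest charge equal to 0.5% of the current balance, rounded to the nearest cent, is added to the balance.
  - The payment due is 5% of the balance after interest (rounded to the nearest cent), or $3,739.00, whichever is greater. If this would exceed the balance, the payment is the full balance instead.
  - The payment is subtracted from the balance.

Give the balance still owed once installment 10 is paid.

Installment 1: $37,394.86 +$186.97 interest = $37,581.83; pay $3,739.00 → $33,842.83
Installment 2: $33,842.83 +$169.21 interest = $34,012.04; pay $3,739.00 → $30,273.04
Installment 3: $30,273.04 +$151.37 interest = $30,424.41; pay $3,739.00 → $26,685.41
Installment 4: $26,685.41 +$133.43 interest = $26,818.84; pay $3,739.00 → $23,079.84
Installment 5: $23,079.84 +$115.40 interest = $23,195.24; pay $3,739.00 → $19,456.24
Installment 6: $19,456.24 +$97.28 interest = $19,553.52; pay $3,739.00 → $15,814.52
Installment 7: $15,814.52 +$79.07 interest = $15,893.59; pay $3,739.00 → $12,154.59
Installment 8: $12,154.59 +$60.77 interest = $12,215.36; pay $3,739.00 → $8,476.36
Installment 9: $8,476.36 +$42.38 interest = $8,518.74; pay $3,739.00 → $4,779.74
Installment 10: $4,779.74 +$23.90 interest = $4,803.64; pay $3,739.00 → $1,064.64

$1,064.64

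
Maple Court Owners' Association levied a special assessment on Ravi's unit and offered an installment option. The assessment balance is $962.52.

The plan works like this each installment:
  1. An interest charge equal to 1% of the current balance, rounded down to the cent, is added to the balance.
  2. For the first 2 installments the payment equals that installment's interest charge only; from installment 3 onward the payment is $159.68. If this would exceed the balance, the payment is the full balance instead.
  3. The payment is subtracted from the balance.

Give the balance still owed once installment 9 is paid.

# | Opening | Interest | Payment | End bal
1 | $962.52 | $9.62 | $9.62 | $962.52
2 | $962.52 | $9.62 | $9.62 | $962.52
3 | $962.52 | $9.62 | $159.68 | $812.46
4 | $812.46 | $8.12 | $159.68 | $660.90
5 | $660.90 | $6.60 | $159.68 | $507.82
6 | $507.82 | $5.07 | $159.68 | $353.21
7 | $353.21 | $3.53 | $159.68 | $197.06
8 | $197.06 | $1.97 | $159.68 | $39.35
9 | $39.35 | $0.39 | $39.74 | $0.00

$0.00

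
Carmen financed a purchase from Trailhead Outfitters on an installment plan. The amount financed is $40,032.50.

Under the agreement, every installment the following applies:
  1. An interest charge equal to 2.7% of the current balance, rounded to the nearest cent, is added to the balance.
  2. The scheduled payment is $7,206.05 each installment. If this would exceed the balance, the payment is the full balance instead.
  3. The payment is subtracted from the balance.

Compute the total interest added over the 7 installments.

$3,932.59

Installment 1: $40,032.50 +$1,080.88 interest = $41,113.38; pay $7,206.05 → $33,907.33
Installment 2: $33,907.33 +$915.50 interest = $34,822.83; pay $7,206.05 → $27,616.78
Installment 3: $27,616.78 +$745.65 interest = $28,362.43; pay $7,206.05 → $21,156.38
Installment 4: $21,156.38 +$571.22 interest = $21,727.60; pay $7,206.05 → $14,521.55
Installment 5: $14,521.55 +$392.08 interest = $14,913.63; pay $7,206.05 → $7,707.58
Installment 6: $7,707.58 +$208.10 interest = $7,915.68; pay $7,206.05 → $709.63
Installment 7: $709.63 +$19.16 interest = $728.79; pay $728.79 → $0.00
Total interest: $1,080.88 + $915.50 + $745.65 + $571.22 + $392.08 + $208.10 + $19.16 = $3,932.59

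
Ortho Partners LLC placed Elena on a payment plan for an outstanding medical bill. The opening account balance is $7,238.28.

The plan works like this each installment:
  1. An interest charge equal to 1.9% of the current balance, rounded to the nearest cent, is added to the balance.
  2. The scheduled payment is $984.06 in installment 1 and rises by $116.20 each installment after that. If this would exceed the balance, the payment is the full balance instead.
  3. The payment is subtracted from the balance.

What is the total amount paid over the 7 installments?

$7,773.55

Installment 1: opening $7,238.28; interest $137.53 → $7,375.81; payment $984.06; balance $6,391.75
Installment 2: opening $6,391.75; interest $121.44 → $6,513.19; payment $1,100.26; balance $5,412.93
Installment 3: opening $5,412.93; interest $102.85 → $5,515.78; payment $1,216.46; balance $4,299.32
Installment 4: opening $4,299.32; interest $81.69 → $4,381.01; payment $1,332.66; balance $3,048.35
Installment 5: opening $3,048.35; interest $57.92 → $3,106.27; payment $1,448.86; balance $1,657.41
Installment 6: opening $1,657.41; interest $31.49 → $1,688.90; payment $1,565.06; balance $123.84
Installment 7: opening $123.84; interest $2.35 → $126.19; payment $126.19; balance $0.00
Total paid: $7,773.55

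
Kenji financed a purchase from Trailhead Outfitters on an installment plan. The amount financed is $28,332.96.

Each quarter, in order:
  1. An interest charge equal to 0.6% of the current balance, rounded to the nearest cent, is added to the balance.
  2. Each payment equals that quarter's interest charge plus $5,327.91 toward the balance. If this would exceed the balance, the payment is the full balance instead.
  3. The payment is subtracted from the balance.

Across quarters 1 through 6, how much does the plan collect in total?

Quarter 1: opening $28,332.96; interest $170.00 → $28,502.96; payment $5,497.91; balance $23,005.05
Quarter 2: opening $23,005.05; interest $138.03 → $23,143.08; payment $5,465.94; balance $17,677.14
Quarter 3: opening $17,677.14; interest $106.06 → $17,783.20; payment $5,433.97; balance $12,349.23
Quarter 4: opening $12,349.23; interest $74.10 → $12,423.33; payment $5,402.01; balance $7,021.32
Quarter 5: opening $7,021.32; interest $42.13 → $7,063.45; payment $5,370.04; balance $1,693.41
Quarter 6: opening $1,693.41; interest $10.16 → $1,703.57; payment $1,703.57; balance $0.00
Total paid: $28,873.44

$28,873.44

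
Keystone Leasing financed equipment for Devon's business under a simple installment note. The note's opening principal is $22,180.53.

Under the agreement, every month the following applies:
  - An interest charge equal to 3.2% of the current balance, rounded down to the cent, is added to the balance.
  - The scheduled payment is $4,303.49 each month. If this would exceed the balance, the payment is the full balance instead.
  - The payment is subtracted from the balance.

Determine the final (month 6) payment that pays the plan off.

Month 1: opening $22,180.53; interest $709.77 → $22,890.30; payment $4,303.49; balance $18,586.81
Month 2: opening $18,586.81; interest $594.77 → $19,181.58; payment $4,303.49; balance $14,878.09
Month 3: opening $14,878.09; interest $476.09 → $15,354.18; payment $4,303.49; balance $11,050.69
Month 4: opening $11,050.69; interest $353.62 → $11,404.31; payment $4,303.49; balance $7,100.82
Month 5: opening $7,100.82; interest $227.22 → $7,328.04; payment $4,303.49; balance $3,024.55
Month 6: opening $3,024.55; interest $96.78 → $3,121.33; payment $3,121.33; balance $0.00

$3,121.33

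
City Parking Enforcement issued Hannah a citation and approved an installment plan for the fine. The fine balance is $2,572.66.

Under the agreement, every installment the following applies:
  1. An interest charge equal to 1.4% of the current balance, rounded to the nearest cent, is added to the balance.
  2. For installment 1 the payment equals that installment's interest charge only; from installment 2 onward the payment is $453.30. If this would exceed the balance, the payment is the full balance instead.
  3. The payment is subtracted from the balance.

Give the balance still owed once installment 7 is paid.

$0.00

Installment 1: $2,572.66 +$36.02 interest = $2,608.68; pay $36.02 → $2,572.66
Installment 2: $2,572.66 +$36.02 interest = $2,608.68; pay $453.30 → $2,155.38
Installment 3: $2,155.38 +$30.18 interest = $2,185.56; pay $453.30 → $1,732.26
Installment 4: $1,732.26 +$24.25 interest = $1,756.51; pay $453.30 → $1,303.21
Installment 5: $1,303.21 +$18.24 interest = $1,321.45; pay $453.30 → $868.15
Installment 6: $868.15 +$12.15 interest = $880.30; pay $453.30 → $427.00
Installment 7: $427.00 +$5.98 interest = $432.98; pay $432.98 → $0.00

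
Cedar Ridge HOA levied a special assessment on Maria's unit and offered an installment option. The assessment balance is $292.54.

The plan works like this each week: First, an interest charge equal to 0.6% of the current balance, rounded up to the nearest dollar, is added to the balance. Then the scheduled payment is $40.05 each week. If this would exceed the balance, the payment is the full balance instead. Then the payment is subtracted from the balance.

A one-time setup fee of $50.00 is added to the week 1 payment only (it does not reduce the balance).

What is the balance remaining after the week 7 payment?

Week 1: $292.54 +$2.00 interest = $294.54; pay $40.05 (+ $50.00 fee) → $254.49
Week 2: $254.49 +$2.00 interest = $256.49; pay $40.05 → $216.44
Week 3: $216.44 +$2.00 interest = $218.44; pay $40.05 → $178.39
Week 4: $178.39 +$2.00 interest = $180.39; pay $40.05 → $140.34
Week 5: $140.34 +$1.00 interest = $141.34; pay $40.05 → $101.29
Week 6: $101.29 +$1.00 interest = $102.29; pay $40.05 → $62.24
Week 7: $62.24 +$1.00 interest = $63.24; pay $40.05 → $23.19

$23.19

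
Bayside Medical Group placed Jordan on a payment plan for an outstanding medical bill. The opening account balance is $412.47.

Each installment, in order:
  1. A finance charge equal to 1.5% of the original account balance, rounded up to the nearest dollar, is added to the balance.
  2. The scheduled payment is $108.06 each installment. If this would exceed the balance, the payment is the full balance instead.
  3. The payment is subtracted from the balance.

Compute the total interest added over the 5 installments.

Installment 1: opening $412.47; interest $7.00 → $419.47; payment $108.06; balance $311.41
Installment 2: opening $311.41; interest $7.00 → $318.41; payment $108.06; balance $210.35
Installment 3: opening $210.35; interest $7.00 → $217.35; payment $108.06; balance $109.29
Installment 4: opening $109.29; interest $7.00 → $116.29; payment $108.06; balance $8.23
Installment 5: opening $8.23; interest $7.00 → $15.23; payment $15.23; balance $0.00
Total interest: $7.00 + $7.00 + $7.00 + $7.00 + $7.00 = $35.00

$35.00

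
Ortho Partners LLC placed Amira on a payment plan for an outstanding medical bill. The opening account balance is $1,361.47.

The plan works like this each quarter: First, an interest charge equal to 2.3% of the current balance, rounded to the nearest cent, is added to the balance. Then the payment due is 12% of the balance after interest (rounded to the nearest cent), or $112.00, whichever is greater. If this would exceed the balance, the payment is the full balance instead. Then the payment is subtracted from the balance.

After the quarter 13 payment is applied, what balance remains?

$0.00

Quarter 1: opening $1,361.47; interest $31.31 → $1,392.78; payment $167.13; balance $1,225.65
Quarter 2: opening $1,225.65; interest $28.19 → $1,253.84; payment $150.46; balance $1,103.38
Quarter 3: opening $1,103.38; interest $25.38 → $1,128.76; payment $135.45; balance $993.31
Quarter 4: opening $993.31; interest $22.85 → $1,016.16; payment $121.94; balance $894.22
Quarter 5: opening $894.22; interest $20.57 → $914.79; payment $112.00; balance $802.79
Quarter 6: opening $802.79; interest $18.46 → $821.25; payment $112.00; balance $709.25
Quarter 7: opening $709.25; interest $16.31 → $725.56; payment $112.00; balance $613.56
Quarter 8: opening $613.56; interest $14.11 → $627.67; payment $112.00; balance $515.67
Quarter 9: opening $515.67; interest $11.86 → $527.53; payment $112.00; balance $415.53
Quarter 10: opening $415.53; interest $9.56 → $425.09; payment $112.00; balance $313.09
Quarter 11: opening $313.09; interest $7.20 → $320.29; payment $112.00; balance $208.29
Quarter 12: opening $208.29; interest $4.79 → $213.08; payment $112.00; balance $101.08
Quarter 13: opening $101.08; interest $2.32 → $103.40; payment $103.40; balance $0.00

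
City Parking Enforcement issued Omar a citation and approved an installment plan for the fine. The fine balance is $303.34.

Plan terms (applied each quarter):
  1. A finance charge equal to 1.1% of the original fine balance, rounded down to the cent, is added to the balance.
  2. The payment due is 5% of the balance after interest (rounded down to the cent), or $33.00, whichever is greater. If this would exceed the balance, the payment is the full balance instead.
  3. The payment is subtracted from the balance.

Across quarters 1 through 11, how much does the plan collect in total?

# | Opening | Interest | Payment | End bal
1 | $303.34 | $3.33 | $33.00 | $273.67
2 | $273.67 | $3.33 | $33.00 | $244.00
3 | $244.00 | $3.33 | $33.00 | $214.33
4 | $214.33 | $3.33 | $33.00 | $184.66
5 | $184.66 | $3.33 | $33.00 | $154.99
6 | $154.99 | $3.33 | $33.00 | $125.32
7 | $125.32 | $3.33 | $33.00 | $95.65
8 | $95.65 | $3.33 | $33.00 | $65.98
9 | $65.98 | $3.33 | $33.00 | $36.31
10 | $36.31 | $3.33 | $33.00 | $6.64
11 | $6.64 | $3.33 | $9.97 | $0.00
Total paid: $339.97

$339.97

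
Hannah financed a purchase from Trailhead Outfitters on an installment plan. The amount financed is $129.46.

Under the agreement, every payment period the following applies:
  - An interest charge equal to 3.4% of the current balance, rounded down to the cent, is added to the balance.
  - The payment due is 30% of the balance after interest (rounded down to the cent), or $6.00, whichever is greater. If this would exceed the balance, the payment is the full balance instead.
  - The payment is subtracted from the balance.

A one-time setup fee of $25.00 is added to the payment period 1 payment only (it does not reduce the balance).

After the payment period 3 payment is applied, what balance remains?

$49.10

Payment period 1: $129.46 +$4.40 interest = $133.86; pay $40.15 (+ $25.00 fee) → $93.71
Payment period 2: $93.71 +$3.18 interest = $96.89; pay $29.06 → $67.83
Payment period 3: $67.83 +$2.30 interest = $70.13; pay $21.03 → $49.10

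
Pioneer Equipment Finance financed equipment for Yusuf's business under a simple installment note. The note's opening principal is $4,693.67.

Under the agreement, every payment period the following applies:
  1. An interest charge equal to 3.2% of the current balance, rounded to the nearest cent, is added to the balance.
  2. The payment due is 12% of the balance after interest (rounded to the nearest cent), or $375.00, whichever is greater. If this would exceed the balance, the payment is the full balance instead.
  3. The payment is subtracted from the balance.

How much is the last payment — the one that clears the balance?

# | Opening | Interest | Payment | End bal
1 | $4,693.67 | $150.20 | $581.26 | $4,262.61
2 | $4,262.61 | $136.40 | $527.88 | $3,871.13
3 | $3,871.13 | $123.88 | $479.40 | $3,515.61
4 | $3,515.61 | $112.50 | $435.37 | $3,192.74
5 | $3,192.74 | $102.17 | $395.39 | $2,899.52
6 | $2,899.52 | $92.78 | $375.00 | $2,617.30
7 | $2,617.30 | $83.75 | $375.00 | $2,326.05
8 | $2,326.05 | $74.43 | $375.00 | $2,025.48
9 | $2,025.48 | $64.82 | $375.00 | $1,715.30
10 | $1,715.30 | $54.89 | $375.00 | $1,395.19
11 | $1,395.19 | $44.65 | $375.00 | $1,064.84
12 | $1,064.84 | $34.07 | $375.00 | $723.91
13 | $723.91 | $23.17 | $375.00 | $372.08
14 | $372.08 | $11.91 | $375.00 | $8.99
15 | $8.99 | $0.29 | $9.28 | $0.00

$9.28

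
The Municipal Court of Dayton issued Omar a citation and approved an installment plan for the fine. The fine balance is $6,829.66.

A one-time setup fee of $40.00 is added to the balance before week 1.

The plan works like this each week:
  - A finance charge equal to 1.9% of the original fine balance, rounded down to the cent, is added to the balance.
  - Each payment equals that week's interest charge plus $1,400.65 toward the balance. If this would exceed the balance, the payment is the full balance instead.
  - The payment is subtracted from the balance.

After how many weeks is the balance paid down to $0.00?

# | Opening | Interest | Payment | End bal
1 | $6,869.66 | $129.76 | $1,530.41 | $5,469.01
2 | $5,469.01 | $129.76 | $1,530.41 | $4,068.36
3 | $4,068.36 | $129.76 | $1,530.41 | $2,667.71
4 | $2,667.71 | $129.76 | $1,530.41 | $1,267.06
5 | $1,267.06 | $129.76 | $1,396.82 | $0.00
Balance reaches $0.00 in week 5.

5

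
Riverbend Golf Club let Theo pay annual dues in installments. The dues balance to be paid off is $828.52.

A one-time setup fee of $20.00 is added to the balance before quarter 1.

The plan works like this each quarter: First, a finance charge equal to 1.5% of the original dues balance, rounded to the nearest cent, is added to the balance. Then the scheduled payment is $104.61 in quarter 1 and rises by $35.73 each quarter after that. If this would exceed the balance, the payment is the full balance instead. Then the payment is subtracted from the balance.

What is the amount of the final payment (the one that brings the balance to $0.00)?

$42.75

# | Opening | Interest | Payment | End bal
1 | $848.52 | $12.43 | $104.61 | $756.34
2 | $756.34 | $12.43 | $140.34 | $628.43
3 | $628.43 | $12.43 | $176.07 | $464.79
4 | $464.79 | $12.43 | $211.80 | $265.42
5 | $265.42 | $12.43 | $247.53 | $30.32
6 | $30.32 | $12.43 | $42.75 | $0.00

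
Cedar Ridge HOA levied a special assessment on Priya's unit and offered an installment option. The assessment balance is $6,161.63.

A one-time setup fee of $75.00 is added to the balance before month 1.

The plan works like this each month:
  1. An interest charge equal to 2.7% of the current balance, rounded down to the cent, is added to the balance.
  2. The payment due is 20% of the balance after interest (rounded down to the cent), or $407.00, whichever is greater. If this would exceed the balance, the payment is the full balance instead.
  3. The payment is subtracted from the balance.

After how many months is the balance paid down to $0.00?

Month 1: $6,236.63 +$168.38 interest = $6,405.01; pay $1,281.00 → $5,124.01
Month 2: $5,124.01 +$138.34 interest = $5,262.35; pay $1,052.47 → $4,209.88
Month 3: $4,209.88 +$113.66 interest = $4,323.54; pay $864.70 → $3,458.84
Month 4: $3,458.84 +$93.38 interest = $3,552.22; pay $710.44 → $2,841.78
Month 5: $2,841.78 +$76.72 interest = $2,918.50; pay $583.70 → $2,334.80
Month 6: $2,334.80 +$63.03 interest = $2,397.83; pay $479.56 → $1,918.27
Month 7: $1,918.27 +$51.79 interest = $1,970.06; pay $407.00 → $1,563.06
Month 8: $1,563.06 +$42.20 interest = $1,605.26; pay $407.00 → $1,198.26
Month 9: $1,198.26 +$32.35 interest = $1,230.61; pay $407.00 → $823.61
Month 10: $823.61 +$22.23 interest = $845.84; pay $407.00 → $438.84
Month 11: $438.84 +$11.84 interest = $450.68; pay $407.00 → $43.68
Month 12: $43.68 +$1.17 interest = $44.85; pay $44.85 → $0.00
Balance reaches $0.00 in month 12.

12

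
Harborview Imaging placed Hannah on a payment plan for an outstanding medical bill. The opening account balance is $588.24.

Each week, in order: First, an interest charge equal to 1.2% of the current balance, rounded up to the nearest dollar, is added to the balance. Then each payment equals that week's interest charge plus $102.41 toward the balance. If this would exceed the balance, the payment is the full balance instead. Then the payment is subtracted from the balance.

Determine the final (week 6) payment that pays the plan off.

# | Opening | Interest | Payment | End bal
1 | $588.24 | $8.00 | $110.41 | $485.83
2 | $485.83 | $6.00 | $108.41 | $383.42
3 | $383.42 | $5.00 | $107.41 | $281.01
4 | $281.01 | $4.00 | $106.41 | $178.60
5 | $178.60 | $3.00 | $105.41 | $76.19
6 | $76.19 | $1.00 | $77.19 | $0.00

$77.19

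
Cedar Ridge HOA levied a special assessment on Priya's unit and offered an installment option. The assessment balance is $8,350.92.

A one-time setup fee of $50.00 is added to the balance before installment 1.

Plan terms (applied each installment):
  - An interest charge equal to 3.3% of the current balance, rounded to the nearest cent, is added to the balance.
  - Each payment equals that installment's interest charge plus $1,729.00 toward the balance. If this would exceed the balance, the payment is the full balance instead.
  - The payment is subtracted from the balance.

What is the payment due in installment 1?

Installment 1: $8,400.92 +$277.23 interest = $8,678.15; pay $2,006.23 → $6,671.92

$2,006.23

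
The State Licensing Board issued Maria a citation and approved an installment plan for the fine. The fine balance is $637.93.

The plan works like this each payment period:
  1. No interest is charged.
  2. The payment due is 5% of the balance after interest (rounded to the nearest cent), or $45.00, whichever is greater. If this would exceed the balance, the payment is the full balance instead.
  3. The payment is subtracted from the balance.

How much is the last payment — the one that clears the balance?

$7.93

Payment period 1: opening $637.93; payment $45.00; balance $592.93
Payment period 2: opening $592.93; payment $45.00; balance $547.93
Payment period 3: opening $547.93; payment $45.00; balance $502.93
Payment period 4: opening $502.93; payment $45.00; balance $457.93
Payment period 5: opening $457.93; payment $45.00; balance $412.93
Payment period 6: opening $412.93; payment $45.00; balance $367.93
Payment period 7: opening $367.93; payment $45.00; balance $322.93
Payment period 8: opening $322.93; payment $45.00; balance $277.93
Payment period 9: opening $277.93; payment $45.00; balance $232.93
Payment period 10: opening $232.93; payment $45.00; balance $187.93
Payment period 11: opening $187.93; payment $45.00; balance $142.93
Payment period 12: opening $142.93; payment $45.00; balance $97.93
Payment period 13: opening $97.93; payment $45.00; balance $52.93
Payment period 14: opening $52.93; payment $45.00; balance $7.93
Payment period 15: opening $7.93; payment $7.93; balance $0.00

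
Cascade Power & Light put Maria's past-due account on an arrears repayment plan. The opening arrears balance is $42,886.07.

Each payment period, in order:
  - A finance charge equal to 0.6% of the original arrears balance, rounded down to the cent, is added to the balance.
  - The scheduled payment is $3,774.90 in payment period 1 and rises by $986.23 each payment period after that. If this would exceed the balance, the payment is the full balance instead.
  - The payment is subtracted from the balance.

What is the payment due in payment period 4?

$6,733.59

Payment period 1: $42,886.07 +$257.31 interest = $43,143.38; pay $3,774.90 → $39,368.48
Payment period 2: $39,368.48 +$257.31 interest = $39,625.79; pay $4,761.13 → $34,864.66
Payment period 3: $34,864.66 +$257.31 interest = $35,121.97; pay $5,747.36 → $29,374.61
Payment period 4: $29,374.61 +$257.31 interest = $29,631.92; pay $6,733.59 → $22,898.33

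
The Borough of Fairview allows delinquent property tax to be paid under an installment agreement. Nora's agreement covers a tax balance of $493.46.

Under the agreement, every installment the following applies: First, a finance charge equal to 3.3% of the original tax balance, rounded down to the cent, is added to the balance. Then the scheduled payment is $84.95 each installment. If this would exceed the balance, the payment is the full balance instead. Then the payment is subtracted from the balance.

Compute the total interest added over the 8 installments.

# | Opening | Interest | Payment | End bal
1 | $493.46 | $16.28 | $84.95 | $424.79
2 | $424.79 | $16.28 | $84.95 | $356.12
3 | $356.12 | $16.28 | $84.95 | $287.45
4 | $287.45 | $16.28 | $84.95 | $218.78
5 | $218.78 | $16.28 | $84.95 | $150.11
6 | $150.11 | $16.28 | $84.95 | $81.44
7 | $81.44 | $16.28 | $84.95 | $12.77
8 | $12.77 | $16.28 | $29.05 | $0.00
Total interest: $16.28 + $16.28 + $16.28 + $16.28 + $16.28 + $16.28 + $16.28 + $16.28 = $130.24

$130.24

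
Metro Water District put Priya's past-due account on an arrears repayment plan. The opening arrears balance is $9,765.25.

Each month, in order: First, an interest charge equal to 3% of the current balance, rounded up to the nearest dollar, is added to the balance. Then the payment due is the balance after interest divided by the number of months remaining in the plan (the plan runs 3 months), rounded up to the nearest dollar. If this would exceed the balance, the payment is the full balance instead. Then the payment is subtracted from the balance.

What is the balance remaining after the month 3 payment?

Month 1: opening $9,765.25; interest $293.00 → $10,058.25; payment $3,353.00; balance $6,705.25
Month 2: opening $6,705.25; interest $202.00 → $6,907.25; payment $3,454.00; balance $3,453.25
Month 3: opening $3,453.25; interest $104.00 → $3,557.25; payment $3,557.25; balance $0.00

$0.00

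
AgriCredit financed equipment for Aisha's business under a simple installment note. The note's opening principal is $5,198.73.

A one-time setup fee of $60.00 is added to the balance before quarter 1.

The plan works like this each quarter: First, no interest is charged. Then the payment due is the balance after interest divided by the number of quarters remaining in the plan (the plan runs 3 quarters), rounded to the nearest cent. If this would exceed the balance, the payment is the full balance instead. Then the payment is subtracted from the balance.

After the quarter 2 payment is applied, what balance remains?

$1,752.91

# | Opening | Payment | End bal
1 | $5,258.73 | $1,752.91 | $3,505.82
2 | $3,505.82 | $1,752.91 | $1,752.91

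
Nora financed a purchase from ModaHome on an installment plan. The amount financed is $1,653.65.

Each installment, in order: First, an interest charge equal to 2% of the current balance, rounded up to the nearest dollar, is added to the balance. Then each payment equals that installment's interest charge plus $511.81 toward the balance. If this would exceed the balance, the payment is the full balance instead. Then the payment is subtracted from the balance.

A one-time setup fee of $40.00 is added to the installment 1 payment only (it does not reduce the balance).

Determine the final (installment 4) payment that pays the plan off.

# | Opening | Interest | Payment | Fee | End bal
1 | $1,653.65 | $34.00 | $545.81 | $40.00 | $1,141.84
2 | $1,141.84 | $23.00 | $534.81 | — | $630.03
3 | $630.03 | $13.00 | $524.81 | — | $118.22
4 | $118.22 | $3.00 | $121.22 | — | $0.00

$121.22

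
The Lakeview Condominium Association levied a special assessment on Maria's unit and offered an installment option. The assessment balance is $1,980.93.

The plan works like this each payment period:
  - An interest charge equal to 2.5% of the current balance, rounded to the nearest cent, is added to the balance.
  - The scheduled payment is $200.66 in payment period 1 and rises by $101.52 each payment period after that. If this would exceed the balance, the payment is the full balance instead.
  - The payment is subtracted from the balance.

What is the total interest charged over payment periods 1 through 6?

$186.80

Payment period 1: $1,980.93 +$49.52 interest = $2,030.45; pay $200.66 → $1,829.79
Payment period 2: $1,829.79 +$45.74 interest = $1,875.53; pay $302.18 → $1,573.35
Payment period 3: $1,573.35 +$39.33 interest = $1,612.68; pay $403.70 → $1,208.98
Payment period 4: $1,208.98 +$30.22 interest = $1,239.20; pay $505.22 → $733.98
Payment period 5: $733.98 +$18.35 interest = $752.33; pay $606.74 → $145.59
Payment period 6: $145.59 +$3.64 interest = $149.23; pay $149.23 → $0.00
Total interest: $49.52 + $45.74 + $39.33 + $30.22 + $18.35 + $3.64 = $186.80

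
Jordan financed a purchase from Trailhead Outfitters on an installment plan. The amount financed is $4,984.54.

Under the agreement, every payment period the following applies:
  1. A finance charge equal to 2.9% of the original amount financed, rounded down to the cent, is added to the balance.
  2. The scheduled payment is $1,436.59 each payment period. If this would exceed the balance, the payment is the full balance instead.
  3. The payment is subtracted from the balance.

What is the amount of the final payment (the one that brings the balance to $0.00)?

$1,252.97

Payment period 1: $4,984.54 +$144.55 interest = $5,129.09; pay $1,436.59 → $3,692.50
Payment period 2: $3,692.50 +$144.55 interest = $3,837.05; pay $1,436.59 → $2,400.46
Payment period 3: $2,400.46 +$144.55 interest = $2,545.01; pay $1,436.59 → $1,108.42
Payment period 4: $1,108.42 +$144.55 interest = $1,252.97; pay $1,252.97 → $0.00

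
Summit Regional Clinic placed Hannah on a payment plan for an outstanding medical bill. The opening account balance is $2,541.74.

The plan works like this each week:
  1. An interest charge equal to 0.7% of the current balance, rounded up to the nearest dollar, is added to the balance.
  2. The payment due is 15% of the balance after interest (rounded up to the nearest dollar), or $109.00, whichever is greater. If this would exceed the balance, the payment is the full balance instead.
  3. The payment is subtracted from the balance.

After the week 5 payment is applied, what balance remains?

Week 1: opening $2,541.74; interest $18.00 → $2,559.74; payment $384.00; balance $2,175.74
Week 2: opening $2,175.74; interest $16.00 → $2,191.74; payment $329.00; balance $1,862.74
Week 3: opening $1,862.74; interest $14.00 → $1,876.74; payment $282.00; balance $1,594.74
Week 4: opening $1,594.74; interest $12.00 → $1,606.74; payment $242.00; balance $1,364.74
Week 5: opening $1,364.74; interest $10.00 → $1,374.74; payment $207.00; balance $1,167.74

$1,167.74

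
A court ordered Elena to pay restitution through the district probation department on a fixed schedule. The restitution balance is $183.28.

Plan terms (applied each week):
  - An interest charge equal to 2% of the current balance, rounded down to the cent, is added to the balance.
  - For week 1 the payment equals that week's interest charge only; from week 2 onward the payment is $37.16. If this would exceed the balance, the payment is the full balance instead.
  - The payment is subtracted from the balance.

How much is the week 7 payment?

Week 1: $183.28 +$3.66 interest = $186.94; pay $3.66 → $183.28
Week 2: $183.28 +$3.66 interest = $186.94; pay $37.16 → $149.78
Week 3: $149.78 +$2.99 interest = $152.77; pay $37.16 → $115.61
Week 4: $115.61 +$2.31 interest = $117.92; pay $37.16 → $80.76
Week 5: $80.76 +$1.61 interest = $82.37; pay $37.16 → $45.21
Week 6: $45.21 +$0.90 interest = $46.11; pay $37.16 → $8.95
Week 7: $8.95 +$0.17 interest = $9.12; pay $9.12 → $0.00

$9.12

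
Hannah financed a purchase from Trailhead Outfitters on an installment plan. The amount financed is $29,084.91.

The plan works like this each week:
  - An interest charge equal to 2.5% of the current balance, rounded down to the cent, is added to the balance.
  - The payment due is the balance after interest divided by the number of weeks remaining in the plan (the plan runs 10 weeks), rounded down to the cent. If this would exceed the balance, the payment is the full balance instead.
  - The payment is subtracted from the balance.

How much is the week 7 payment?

Week 1: opening $29,084.91; interest $727.12 → $29,812.03; payment $2,981.20; balance $26,830.83
Week 2: opening $26,830.83; interest $670.77 → $27,501.60; payment $3,055.73; balance $24,445.87
Week 3: opening $24,445.87; interest $611.14 → $25,057.01; payment $3,132.12; balance $21,924.89
Week 4: opening $21,924.89; interest $548.12 → $22,473.01; payment $3,210.43; balance $19,262.58
Week 5: opening $19,262.58; interest $481.56 → $19,744.14; payment $3,290.69; balance $16,453.45
Week 6: opening $16,453.45; interest $411.33 → $16,864.78; payment $3,372.95; balance $13,491.83
Week 7: opening $13,491.83; interest $337.29 → $13,829.12; payment $3,457.28; balance $10,371.84

$3,457.28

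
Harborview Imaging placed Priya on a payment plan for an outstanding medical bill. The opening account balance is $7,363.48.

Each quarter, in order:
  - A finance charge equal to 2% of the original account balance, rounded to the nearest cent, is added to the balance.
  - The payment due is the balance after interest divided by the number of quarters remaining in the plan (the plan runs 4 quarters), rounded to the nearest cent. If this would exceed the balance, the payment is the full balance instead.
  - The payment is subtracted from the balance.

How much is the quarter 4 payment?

$2,147.68

Quarter 1: opening $7,363.48; interest $147.27 → $7,510.75; payment $1,877.69; balance $5,633.06
Quarter 2: opening $5,633.06; interest $147.27 → $5,780.33; payment $1,926.78; balance $3,853.55
Quarter 3: opening $3,853.55; interest $147.27 → $4,000.82; payment $2,000.41; balance $2,000.41
Quarter 4: opening $2,000.41; interest $147.27 → $2,147.68; payment $2,147.68; balance $0.00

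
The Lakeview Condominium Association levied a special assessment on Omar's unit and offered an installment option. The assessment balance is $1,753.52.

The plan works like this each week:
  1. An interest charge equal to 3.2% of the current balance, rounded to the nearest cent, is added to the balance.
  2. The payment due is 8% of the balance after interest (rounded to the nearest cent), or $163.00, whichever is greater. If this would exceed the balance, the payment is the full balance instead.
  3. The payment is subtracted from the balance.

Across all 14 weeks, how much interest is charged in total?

$430.72

Week 1: $1,753.52 +$56.11 interest = $1,809.63; pay $163.00 → $1,646.63
Week 2: $1,646.63 +$52.69 interest = $1,699.32; pay $163.00 → $1,536.32
Week 3: $1,536.32 +$49.16 interest = $1,585.48; pay $163.00 → $1,422.48
Week 4: $1,422.48 +$45.52 interest = $1,468.00; pay $163.00 → $1,305.00
Week 5: $1,305.00 +$41.76 interest = $1,346.76; pay $163.00 → $1,183.76
Week 6: $1,183.76 +$37.88 interest = $1,221.64; pay $163.00 → $1,058.64
Week 7: $1,058.64 +$33.88 interest = $1,092.52; pay $163.00 → $929.52
Week 8: $929.52 +$29.74 interest = $959.26; pay $163.00 → $796.26
Week 9: $796.26 +$25.48 interest = $821.74; pay $163.00 → $658.74
Week 10: $658.74 +$21.08 interest = $679.82; pay $163.00 → $516.82
Week 11: $516.82 +$16.54 interest = $533.36; pay $163.00 → $370.36
Week 12: $370.36 +$11.85 interest = $382.21; pay $163.00 → $219.21
Week 13: $219.21 +$7.01 interest = $226.22; pay $163.00 → $63.22
Week 14: $63.22 +$2.02 interest = $65.24; pay $65.24 → $0.00
Total interest: $56.11 + $52.69 + $49.16 + $45.52 + $41.76 + $37.88 + $33.88 + $29.74 + $25.48 + $21.08 + $16.54 + $11.85 + $7.01 + $2.02 = $430.72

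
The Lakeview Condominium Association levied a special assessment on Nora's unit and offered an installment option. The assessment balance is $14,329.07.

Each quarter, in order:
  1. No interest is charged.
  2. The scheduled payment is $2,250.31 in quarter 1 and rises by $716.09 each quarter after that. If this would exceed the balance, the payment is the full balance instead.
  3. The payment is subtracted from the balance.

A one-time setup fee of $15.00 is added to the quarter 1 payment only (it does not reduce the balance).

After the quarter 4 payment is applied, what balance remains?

$1,031.29

# | Opening | Payment | Fee | End bal
1 | $14,329.07 | $2,250.31 | $15.00 | $12,078.76
2 | $12,078.76 | $2,966.40 | — | $9,112.36
3 | $9,112.36 | $3,682.49 | — | $5,429.87
4 | $5,429.87 | $4,398.58 | — | $1,031.29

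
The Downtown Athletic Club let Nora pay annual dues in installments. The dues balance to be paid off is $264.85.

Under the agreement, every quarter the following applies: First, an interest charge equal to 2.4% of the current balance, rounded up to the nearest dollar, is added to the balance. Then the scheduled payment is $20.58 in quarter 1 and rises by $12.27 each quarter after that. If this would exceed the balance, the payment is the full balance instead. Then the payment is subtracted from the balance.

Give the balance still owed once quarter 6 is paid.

$0.00

# | Opening | Interest | Payment | End bal
1 | $264.85 | $7.00 | $20.58 | $251.27
2 | $251.27 | $7.00 | $32.85 | $225.42
3 | $225.42 | $6.00 | $45.12 | $186.30
4 | $186.30 | $5.00 | $57.39 | $133.91
5 | $133.91 | $4.00 | $69.66 | $68.25
6 | $68.25 | $2.00 | $70.25 | $0.00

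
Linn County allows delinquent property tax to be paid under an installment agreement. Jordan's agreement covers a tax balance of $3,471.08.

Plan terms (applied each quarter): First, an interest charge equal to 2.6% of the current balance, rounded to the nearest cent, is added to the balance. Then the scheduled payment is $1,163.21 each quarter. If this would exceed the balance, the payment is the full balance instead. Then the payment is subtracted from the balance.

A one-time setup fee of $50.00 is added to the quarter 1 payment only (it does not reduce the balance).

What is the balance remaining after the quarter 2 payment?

Quarter 1: opening $3,471.08; interest $90.25 → $3,561.33; payment $1,163.21 (+ $50.00 fee); balance $2,398.12
Quarter 2: opening $2,398.12; interest $62.35 → $2,460.47; payment $1,163.21; balance $1,297.26

$1,297.26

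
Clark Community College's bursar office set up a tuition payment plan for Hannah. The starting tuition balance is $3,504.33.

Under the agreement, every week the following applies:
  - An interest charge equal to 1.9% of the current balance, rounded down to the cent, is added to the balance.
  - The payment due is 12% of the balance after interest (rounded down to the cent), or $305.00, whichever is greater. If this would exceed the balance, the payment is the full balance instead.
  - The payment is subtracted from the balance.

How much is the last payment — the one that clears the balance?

$25.94

Week 1: opening $3,504.33; interest $66.58 → $3,570.91; payment $428.50; balance $3,142.41
Week 2: opening $3,142.41; interest $59.70 → $3,202.11; payment $384.25; balance $2,817.86
Week 3: opening $2,817.86; interest $53.53 → $2,871.39; payment $344.56; balance $2,526.83
Week 4: opening $2,526.83; interest $48.00 → $2,574.83; payment $308.97; balance $2,265.86
Week 5: opening $2,265.86; interest $43.05 → $2,308.91; payment $305.00; balance $2,003.91
Week 6: opening $2,003.91; interest $38.07 → $2,041.98; payment $305.00; balance $1,736.98
Week 7: opening $1,736.98; interest $33.00 → $1,769.98; payment $305.00; balance $1,464.98
Week 8: opening $1,464.98; interest $27.83 → $1,492.81; payment $305.00; balance $1,187.81
Week 9: opening $1,187.81; interest $22.56 → $1,210.37; payment $305.00; balance $905.37
Week 10: opening $905.37; interest $17.20 → $922.57; payment $305.00; balance $617.57
Week 11: opening $617.57; interest $11.73 → $629.30; payment $305.00; balance $324.30
Week 12: opening $324.30; interest $6.16 → $330.46; payment $305.00; balance $25.46
Week 13: opening $25.46; interest $0.48 → $25.94; payment $25.94; balance $0.00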